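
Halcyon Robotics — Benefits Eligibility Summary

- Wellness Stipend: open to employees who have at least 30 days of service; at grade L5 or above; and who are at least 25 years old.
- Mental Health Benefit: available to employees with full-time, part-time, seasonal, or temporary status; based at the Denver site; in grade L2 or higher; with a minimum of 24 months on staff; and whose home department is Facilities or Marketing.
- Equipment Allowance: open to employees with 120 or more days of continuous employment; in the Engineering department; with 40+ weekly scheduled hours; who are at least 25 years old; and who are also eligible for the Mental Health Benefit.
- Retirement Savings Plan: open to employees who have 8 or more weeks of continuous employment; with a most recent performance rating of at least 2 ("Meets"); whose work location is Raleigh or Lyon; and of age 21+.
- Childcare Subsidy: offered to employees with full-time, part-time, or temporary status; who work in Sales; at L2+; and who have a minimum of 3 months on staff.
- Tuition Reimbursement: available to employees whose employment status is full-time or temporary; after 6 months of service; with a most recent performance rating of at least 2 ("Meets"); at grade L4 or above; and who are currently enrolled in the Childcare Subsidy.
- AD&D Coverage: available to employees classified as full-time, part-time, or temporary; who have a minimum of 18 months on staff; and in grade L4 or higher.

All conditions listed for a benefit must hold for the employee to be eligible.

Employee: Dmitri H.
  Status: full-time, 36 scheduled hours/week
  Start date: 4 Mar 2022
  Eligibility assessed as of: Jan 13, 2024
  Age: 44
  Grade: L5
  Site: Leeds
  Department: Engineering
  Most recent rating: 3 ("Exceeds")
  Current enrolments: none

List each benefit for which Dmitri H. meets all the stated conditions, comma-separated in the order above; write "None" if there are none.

Service from 4 Mar 2022 to Jan 13, 2024: 680 days.
Wellness Stipend — service 680 days ≥ 30 days ✓; grade L5 ≥ L5 ✓; age 44 ≥ 25 ✓ → eligible.
Mental Health Benefit — status full-time ✓; site Leeds ✗ (not Denver) → not eligible.
Equipment Allowance — service 680 days ≥ 120 days ✓; dept Engineering ✓; 36 hrs/wk < 40 ✗ → not eligible.
Retirement Savings Plan — service 680 days ≥ 8 weeks (≈56 days) ✓; rating 3 ≥ 2 ✓; site Leeds ✗ (not Raleigh or Lyon) → not eligible.
Childcare Subsidy — status full-time ✓; dept Engineering ✗ → not eligible.
Tuition Reimbursement — status full-time ✓; service 680 days ≥ 6 months (≈180 days) ✓; rating 3 ≥ 2 ✓; grade L5 ≥ L4 ✓; not enrolled in Childcare Subsidy ✗ → not eligible.
AD&D Coverage — status full-time ✓; service 680 days ≥ 18 months (≈540 days) ✓; grade L5 ≥ L4 ✓ → eligible.

Wellness Stipend, AD&D Coverage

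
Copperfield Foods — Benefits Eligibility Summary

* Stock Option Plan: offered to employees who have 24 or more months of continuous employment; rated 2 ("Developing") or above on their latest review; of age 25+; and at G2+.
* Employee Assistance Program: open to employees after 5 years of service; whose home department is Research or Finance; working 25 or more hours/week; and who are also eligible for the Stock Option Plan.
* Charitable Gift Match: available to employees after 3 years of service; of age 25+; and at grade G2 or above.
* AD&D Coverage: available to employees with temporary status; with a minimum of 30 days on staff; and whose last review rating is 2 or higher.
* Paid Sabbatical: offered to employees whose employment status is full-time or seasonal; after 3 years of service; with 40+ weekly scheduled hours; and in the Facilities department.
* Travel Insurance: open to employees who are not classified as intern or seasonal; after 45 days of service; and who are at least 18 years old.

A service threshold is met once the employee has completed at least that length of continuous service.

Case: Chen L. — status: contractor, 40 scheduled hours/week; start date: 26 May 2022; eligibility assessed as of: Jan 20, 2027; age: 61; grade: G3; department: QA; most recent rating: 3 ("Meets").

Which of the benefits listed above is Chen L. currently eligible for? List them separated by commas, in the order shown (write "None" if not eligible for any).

Service from 26 May 2022 to Jan 20, 2027: 1700 days.
Stock Option Plan — service 1700 days ≥ 24 months (≈720 days) ✓; rating 3 ≥ 2 ✓; age 61 ≥ 25 ✓; grade G3 ≥ G2 ✓ → eligible.
Employee Assistance Program — service 1700 days < 5 years (≈1825 days) ✗ → not eligible.
Charitable Gift Match — service 1700 days ≥ 3 years (≈1095 days) ✓; age 61 ≥ 25 ✓; grade G3 ≥ G2 ✓ → eligible.
AD&D Coverage — status contractor ✗ (requires temporary) → not eligible.
Paid Sabbatical — status contractor ✗ (requires full-time or seasonal) → not eligible.
Travel Insurance — status contractor ✓ (not excluded); service 1700 days ≥ 45 days ✓; age 61 ≥ 18 ✓ → eligible.

Stock Option Plan, Charitable Gift Match, Travel Insurance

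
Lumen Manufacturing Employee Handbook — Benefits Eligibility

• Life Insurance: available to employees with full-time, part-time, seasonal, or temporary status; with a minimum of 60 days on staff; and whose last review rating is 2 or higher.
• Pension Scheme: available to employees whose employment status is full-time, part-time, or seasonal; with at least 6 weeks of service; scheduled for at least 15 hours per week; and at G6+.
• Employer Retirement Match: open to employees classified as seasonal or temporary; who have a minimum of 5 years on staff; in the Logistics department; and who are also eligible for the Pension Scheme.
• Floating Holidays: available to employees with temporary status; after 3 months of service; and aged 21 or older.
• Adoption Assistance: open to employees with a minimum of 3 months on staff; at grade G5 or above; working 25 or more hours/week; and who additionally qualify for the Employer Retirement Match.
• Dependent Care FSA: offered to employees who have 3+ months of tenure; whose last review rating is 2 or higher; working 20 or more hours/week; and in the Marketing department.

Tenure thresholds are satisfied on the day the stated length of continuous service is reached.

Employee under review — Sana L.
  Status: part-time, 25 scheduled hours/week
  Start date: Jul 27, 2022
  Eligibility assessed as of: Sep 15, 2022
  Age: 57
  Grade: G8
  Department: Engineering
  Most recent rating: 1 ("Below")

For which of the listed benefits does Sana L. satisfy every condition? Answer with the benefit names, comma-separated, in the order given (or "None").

Service from Jul 27, 2022 to Sep 15, 2022: 50 days.
Life Insurance — status part-time ✓; service 50 days < 60 days ✗ → not eligible.
Pension Scheme — status part-time ✓; service 50 days ≥ 6 weeks (≈42 days) ✓; 25 hrs/wk ≥ 15 ✓; grade G8 ≥ G6 ✓ → eligible.
Employer Retirement Match — status part-time ✗ (requires seasonal or temporary) → not eligible.
Floating Holidays — status part-time ✗ (requires temporary) → not eligible.
Adoption Assistance — service 50 days < 3 months (≈90 days) ✗ → not eligible.
Dependent Care FSA — service 50 days < 3 months (≈90 days) ✗ → not eligible.

Pension Scheme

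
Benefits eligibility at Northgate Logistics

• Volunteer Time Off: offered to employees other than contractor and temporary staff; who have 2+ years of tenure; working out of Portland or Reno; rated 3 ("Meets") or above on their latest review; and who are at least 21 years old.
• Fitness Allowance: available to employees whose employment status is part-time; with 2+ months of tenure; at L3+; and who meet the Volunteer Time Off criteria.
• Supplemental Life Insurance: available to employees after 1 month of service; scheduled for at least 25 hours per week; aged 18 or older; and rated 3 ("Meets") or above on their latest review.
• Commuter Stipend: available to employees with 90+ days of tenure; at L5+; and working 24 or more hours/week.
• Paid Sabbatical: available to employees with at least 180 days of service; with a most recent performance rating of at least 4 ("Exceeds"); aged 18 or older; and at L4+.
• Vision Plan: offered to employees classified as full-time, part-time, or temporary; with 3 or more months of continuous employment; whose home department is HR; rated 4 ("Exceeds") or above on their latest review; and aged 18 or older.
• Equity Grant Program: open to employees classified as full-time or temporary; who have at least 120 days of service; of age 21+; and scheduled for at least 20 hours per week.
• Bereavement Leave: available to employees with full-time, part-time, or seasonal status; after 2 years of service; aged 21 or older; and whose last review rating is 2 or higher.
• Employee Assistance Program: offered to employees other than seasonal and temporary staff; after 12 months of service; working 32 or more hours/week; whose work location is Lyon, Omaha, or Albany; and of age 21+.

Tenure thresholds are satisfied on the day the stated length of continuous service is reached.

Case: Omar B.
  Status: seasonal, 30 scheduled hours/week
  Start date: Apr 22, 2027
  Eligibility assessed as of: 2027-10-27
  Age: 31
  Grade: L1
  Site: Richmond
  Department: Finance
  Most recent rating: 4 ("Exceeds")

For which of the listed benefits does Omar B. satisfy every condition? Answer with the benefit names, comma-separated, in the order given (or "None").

Service from Apr 22, 2027 to 2027-10-27: 188 days.
Volunteer Time Off — status seasonal ✓ (not excluded); service 188 days < 2 years (≈730 days) ✗ → not eligible.
Fitness Allowance — status seasonal ✗ (requires part-time) → not eligible.
Supplemental Life Insurance — service 188 days ≥ 1 month (≈30 days) ✓; 30 hrs/wk ≥ 25 ✓; age 31 ≥ 18 ✓; rating 4 ≥ 3 ✓ → eligible.
Commuter Stipend — service 188 days ≥ 90 days ✓; grade L1 < L5 ✗ → not eligible.
Paid Sabbatical — service 188 days ≥ 180 days ✓; rating 4 ≥ 4 ✓; age 31 ≥ 18 ✓; grade L1 < L4 ✗ → not eligible.
Vision Plan — status seasonal ✗ (requires full-time, part-time, or temporary) → not eligible.
Equity Grant Program — status seasonal ✗ (requires full-time or temporary) → not eligible.
Bereavement Leave — status seasonal ✓; service 188 days < 2 years (≈730 days) ✗ → not eligible.
Employee Assistance Program — status seasonal ✗ (excluded) → not eligible.

Supplemental Life Insurance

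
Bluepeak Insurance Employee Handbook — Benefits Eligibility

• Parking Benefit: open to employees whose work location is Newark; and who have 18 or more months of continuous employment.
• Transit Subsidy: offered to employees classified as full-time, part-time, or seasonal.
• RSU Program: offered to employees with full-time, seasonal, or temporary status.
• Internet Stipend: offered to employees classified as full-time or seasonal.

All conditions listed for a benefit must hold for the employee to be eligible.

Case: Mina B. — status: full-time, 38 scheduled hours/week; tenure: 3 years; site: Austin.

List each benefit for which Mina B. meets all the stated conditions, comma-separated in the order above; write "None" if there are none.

Parking Benefit — site Austin ✗ (not Newark) → not eligible.
Transit Subsidy — status full-time ✓ → eligible.
RSU Program — status full-time ✓ → eligible.
Internet Stipend — status full-time ✓ → eligible.

Transit Subsidy, RSU Program, Internet Stipend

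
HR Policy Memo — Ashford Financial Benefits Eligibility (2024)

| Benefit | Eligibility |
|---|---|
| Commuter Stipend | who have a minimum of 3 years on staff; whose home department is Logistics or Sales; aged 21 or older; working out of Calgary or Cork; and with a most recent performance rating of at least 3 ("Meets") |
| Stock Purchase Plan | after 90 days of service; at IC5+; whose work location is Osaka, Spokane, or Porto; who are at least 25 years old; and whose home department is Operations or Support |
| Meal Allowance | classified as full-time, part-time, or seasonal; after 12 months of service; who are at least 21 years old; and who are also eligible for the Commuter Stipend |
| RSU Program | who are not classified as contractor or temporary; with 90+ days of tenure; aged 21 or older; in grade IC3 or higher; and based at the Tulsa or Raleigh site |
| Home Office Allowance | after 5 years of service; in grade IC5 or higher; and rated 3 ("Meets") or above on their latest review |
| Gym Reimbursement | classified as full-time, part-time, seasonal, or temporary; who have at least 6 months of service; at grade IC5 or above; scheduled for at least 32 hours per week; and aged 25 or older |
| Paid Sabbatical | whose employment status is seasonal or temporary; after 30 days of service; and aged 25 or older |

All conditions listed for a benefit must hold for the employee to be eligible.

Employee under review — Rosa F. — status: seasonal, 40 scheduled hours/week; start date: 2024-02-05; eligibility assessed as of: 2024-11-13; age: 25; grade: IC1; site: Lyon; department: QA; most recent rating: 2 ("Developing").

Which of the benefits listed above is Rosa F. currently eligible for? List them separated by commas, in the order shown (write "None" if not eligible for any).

Service from 2024-02-05 to 2024-11-13: 282 days.
Commuter Stipend — service 282 days < 3 years (≈1095 days) ✗ → not eligible.
Stock Purchase Plan — service 282 days ≥ 90 days ✓; grade IC1 < IC5 ✗ → not eligible.
Meal Allowance — status seasonal ✓; service 282 days < 12 months (≈360 days) ✗ → not eligible.
RSU Program — status seasonal ✓ (not excluded); service 282 days ≥ 90 days ✓; age 25 ≥ 21 ✓; grade IC1 < IC3 ✗ → not eligible.
Home Office Allowance — service 282 days < 5 years (≈1825 days) ✗ → not eligible.
Gym Reimbursement — status seasonal ✓; service 282 days ≥ 6 months (≈180 days) ✓; grade IC1 < IC5 ✗ → not eligible.
Paid Sabbatical — status seasonal ✓; service 282 days ≥ 30 days ✓; age 25 ≥ 25 ✓ → eligible.

Paid Sabbatical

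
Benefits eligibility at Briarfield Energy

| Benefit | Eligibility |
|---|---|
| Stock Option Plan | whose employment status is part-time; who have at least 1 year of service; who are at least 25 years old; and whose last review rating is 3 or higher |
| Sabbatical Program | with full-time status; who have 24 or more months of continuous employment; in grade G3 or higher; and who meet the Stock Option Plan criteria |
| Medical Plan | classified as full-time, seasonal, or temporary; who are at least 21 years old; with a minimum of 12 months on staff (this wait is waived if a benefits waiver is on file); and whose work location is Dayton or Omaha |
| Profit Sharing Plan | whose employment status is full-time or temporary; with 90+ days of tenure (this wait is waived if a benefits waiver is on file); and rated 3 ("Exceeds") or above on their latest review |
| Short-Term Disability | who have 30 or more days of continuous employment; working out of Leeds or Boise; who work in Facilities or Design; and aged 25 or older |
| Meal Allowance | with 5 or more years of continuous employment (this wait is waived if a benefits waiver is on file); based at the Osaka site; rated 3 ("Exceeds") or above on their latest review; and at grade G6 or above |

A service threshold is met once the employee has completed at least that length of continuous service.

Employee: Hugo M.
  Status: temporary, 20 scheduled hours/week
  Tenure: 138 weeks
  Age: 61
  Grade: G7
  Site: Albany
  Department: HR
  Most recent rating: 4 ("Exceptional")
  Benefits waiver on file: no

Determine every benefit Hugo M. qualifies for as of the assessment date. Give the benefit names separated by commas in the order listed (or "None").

Profit Sharing Plan

Stock Option Plan — status temporary ✗ (requires part-time) → not eligible.
Sabbatical Program — status temporary ✗ (requires full-time) → not eligible.
Medical Plan — status temporary ✓; age 61 ≥ 21 ✓; no waiver, service 138 weeks ≥ 12 months (≈360 days) ✓; site Albany ✗ (not Dayton or Omaha) → not eligible.
Profit Sharing Plan — status temporary ✓; no waiver, service 138 weeks ≥ 90 days ✓; rating 4 ≥ 3 ✓ → eligible.
Short-Term Disability — service 138 weeks ≥ 30 days ✓; site Albany ✗ (not Leeds or Boise) → not eligible.
Meal Allowance — no waiver, service 138 weeks < 5 years (≈1825 days) ✗ → not eligible.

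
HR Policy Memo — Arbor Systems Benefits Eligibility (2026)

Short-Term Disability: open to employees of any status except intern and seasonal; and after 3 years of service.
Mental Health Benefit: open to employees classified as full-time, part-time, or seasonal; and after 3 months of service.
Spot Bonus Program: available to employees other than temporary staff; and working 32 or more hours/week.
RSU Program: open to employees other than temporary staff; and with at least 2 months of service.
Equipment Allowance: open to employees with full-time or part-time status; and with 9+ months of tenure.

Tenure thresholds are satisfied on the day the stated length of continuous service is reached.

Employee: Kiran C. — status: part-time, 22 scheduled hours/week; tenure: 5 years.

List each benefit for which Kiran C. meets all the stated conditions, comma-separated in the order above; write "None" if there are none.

Short-Term Disability, Mental Health Benefit, RSU Program, Equipment Allowance

Short-Term Disability — status part-time ✓ (not excluded); service 5 years ≥ 3 years ✓ → eligible.
Mental Health Benefit — status part-time ✓; service 5 years ≥ 3 months (≈90 days) ✓ → eligible.
Spot Bonus Program — status part-time ✓ (not excluded); 22 hrs/wk < 32 ✗ → not eligible.
RSU Program — status part-time ✓ (not excluded); service 5 years ≥ 2 months (≈60 days) ✓ → eligible.
Equipment Allowance — status part-time ✓; service 5 years ≥ 9 months (≈270 days) ✓ → eligible.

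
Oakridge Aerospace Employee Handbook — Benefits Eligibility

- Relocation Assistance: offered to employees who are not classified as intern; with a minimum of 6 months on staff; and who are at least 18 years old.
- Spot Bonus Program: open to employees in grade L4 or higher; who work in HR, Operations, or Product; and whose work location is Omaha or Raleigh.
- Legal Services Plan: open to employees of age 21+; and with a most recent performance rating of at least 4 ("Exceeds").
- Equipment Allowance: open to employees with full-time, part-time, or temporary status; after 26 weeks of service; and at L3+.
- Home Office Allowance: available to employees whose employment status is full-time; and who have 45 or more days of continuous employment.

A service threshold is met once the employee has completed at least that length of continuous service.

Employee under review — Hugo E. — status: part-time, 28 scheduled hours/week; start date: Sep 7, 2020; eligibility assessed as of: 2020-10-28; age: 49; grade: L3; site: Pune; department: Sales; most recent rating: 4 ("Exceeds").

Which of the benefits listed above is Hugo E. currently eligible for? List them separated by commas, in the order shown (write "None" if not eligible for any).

Service from Sep 7, 2020 to 2020-10-28: 51 days.
Relocation Assistance — status part-time ✓ (not excluded); service 51 days < 6 months (≈180 days) ✗ → not eligible.
Spot Bonus Program — grade L3 < L4 ✗ → not eligible.
Legal Services Plan — age 49 ≥ 21 ✓; rating 4 ≥ 4 ✓ → eligible.
Equipment Allowance — status part-time ✓; service 51 days < 26 weeks (≈182 days) ✗ → not eligible.
Home Office Allowance — status part-time ✗ (requires full-time) → not eligible.

Legal Services Plan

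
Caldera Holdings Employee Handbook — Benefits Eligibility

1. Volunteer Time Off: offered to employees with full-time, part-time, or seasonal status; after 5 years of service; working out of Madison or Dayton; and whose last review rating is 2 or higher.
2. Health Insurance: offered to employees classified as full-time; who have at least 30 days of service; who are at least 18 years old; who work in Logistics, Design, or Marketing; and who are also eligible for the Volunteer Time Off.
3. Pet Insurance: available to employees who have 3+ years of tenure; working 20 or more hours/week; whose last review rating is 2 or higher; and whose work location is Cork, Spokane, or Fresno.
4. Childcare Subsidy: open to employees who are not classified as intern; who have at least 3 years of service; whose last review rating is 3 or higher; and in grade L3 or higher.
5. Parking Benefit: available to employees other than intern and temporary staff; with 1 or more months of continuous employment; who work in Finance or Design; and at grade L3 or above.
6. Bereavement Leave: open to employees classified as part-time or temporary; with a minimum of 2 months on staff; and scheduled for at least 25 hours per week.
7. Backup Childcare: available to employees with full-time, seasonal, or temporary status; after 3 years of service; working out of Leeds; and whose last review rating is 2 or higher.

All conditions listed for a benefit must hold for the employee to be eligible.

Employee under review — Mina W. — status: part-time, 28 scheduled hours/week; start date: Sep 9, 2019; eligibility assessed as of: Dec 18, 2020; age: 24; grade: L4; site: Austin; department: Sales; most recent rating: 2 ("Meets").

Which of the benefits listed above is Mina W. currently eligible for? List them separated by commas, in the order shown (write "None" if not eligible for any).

Service from Sep 9, 2019 to Dec 18, 2020: 466 days.
Volunteer Time Off — status part-time ✓; service 466 days < 5 years (≈1825 days) ✗ → not eligible.
Health Insurance — status part-time ✗ (requires full-time) → not eligible.
Pet Insurance — service 466 days < 3 years (≈1095 days) ✗ → not eligible.
Childcare Subsidy — status part-time ✓ (not excluded); service 466 days < 3 years (≈1095 days) ✗ → not eligible.
Parking Benefit — status part-time ✓ (not excluded); service 466 days ≥ 1 month (≈30 days) ✓; dept Sales ✗ → not eligible.
Bereavement Leave — status part-time ✓; service 466 days ≥ 2 months (≈60 days) ✓; 28 hrs/wk ≥ 25 ✓ → eligible.
Backup Childcare — status part-time ✗ (requires full-time, seasonal, or temporary) → not eligible.

Bereavement Leave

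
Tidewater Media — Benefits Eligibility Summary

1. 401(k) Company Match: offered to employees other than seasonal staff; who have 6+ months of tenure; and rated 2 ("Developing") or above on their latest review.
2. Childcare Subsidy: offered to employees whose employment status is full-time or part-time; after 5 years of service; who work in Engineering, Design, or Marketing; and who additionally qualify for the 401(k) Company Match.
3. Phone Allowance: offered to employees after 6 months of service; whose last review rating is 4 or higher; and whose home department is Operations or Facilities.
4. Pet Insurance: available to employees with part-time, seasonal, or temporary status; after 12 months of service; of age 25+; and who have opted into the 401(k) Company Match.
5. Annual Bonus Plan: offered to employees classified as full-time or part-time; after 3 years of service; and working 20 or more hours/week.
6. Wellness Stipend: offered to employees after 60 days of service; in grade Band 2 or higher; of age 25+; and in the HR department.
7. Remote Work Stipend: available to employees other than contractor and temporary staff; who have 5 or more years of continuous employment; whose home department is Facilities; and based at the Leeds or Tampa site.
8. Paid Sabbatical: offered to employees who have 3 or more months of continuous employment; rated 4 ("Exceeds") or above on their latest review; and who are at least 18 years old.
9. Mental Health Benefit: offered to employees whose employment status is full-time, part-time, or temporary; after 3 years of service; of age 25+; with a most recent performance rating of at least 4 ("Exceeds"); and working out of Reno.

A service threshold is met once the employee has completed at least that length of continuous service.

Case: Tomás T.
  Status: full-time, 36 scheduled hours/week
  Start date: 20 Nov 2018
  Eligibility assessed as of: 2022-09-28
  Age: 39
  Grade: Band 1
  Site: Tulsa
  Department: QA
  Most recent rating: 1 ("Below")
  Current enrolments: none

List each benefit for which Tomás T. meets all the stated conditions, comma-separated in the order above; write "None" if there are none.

Service from 20 Nov 2018 to 2022-09-28: 1408 days.
401(k) Company Match — status full-time ✓ (not excluded); service 1408 days ≥ 6 months (≈180 days) ✓; rating 1 < 2 ✗ → not eligible.
Childcare Subsidy — status full-time ✓; service 1408 days < 5 years (≈1825 days) ✗ → not eligible.
Phone Allowance — service 1408 days ≥ 6 months (≈180 days) ✓; rating 1 < 4 ✗ → not eligible.
Pet Insurance — status full-time ✗ (requires part-time, seasonal, or temporary) → not eligible.
Annual Bonus Plan — status full-time ✓; service 1408 days ≥ 3 years (≈1095 days) ✓; 36 hrs/wk ≥ 20 ✓ → eligible.
Wellness Stipend — service 1408 days ≥ 60 days ✓; grade Band 1 < Band 2 ✗ → not eligible.
Remote Work Stipend — status full-time ✓ (not excluded); service 1408 days < 5 years (≈1825 days) ✗ → not eligible.
Paid Sabbatical — service 1408 days ≥ 3 months (≈90 days) ✓; rating 1 < 4 ✗ → not eligible.
Mental Health Benefit — status full-time ✓; service 1408 days ≥ 3 years (≈1095 days) ✓; age 39 ≥ 25 ✓; rating 1 < 4 ✗ → not eligible.

Annual Bonus Plan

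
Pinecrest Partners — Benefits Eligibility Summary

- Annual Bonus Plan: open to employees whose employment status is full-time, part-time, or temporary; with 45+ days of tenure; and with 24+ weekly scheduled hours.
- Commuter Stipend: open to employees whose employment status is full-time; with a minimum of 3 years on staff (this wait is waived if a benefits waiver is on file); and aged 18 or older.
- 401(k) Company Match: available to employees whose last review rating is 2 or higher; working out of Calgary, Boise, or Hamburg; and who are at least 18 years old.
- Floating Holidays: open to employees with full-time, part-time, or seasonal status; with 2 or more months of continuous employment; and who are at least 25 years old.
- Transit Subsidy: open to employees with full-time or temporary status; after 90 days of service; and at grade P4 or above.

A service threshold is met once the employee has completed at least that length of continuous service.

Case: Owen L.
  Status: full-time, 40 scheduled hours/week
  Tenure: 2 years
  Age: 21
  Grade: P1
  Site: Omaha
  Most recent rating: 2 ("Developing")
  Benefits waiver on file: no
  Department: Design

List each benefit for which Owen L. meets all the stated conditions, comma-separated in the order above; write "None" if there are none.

Annual Bonus Plan — status full-time ✓; service 2 years ≥ 45 days ✓; 40 hrs/wk ≥ 24 ✓ → eligible.
Commuter Stipend — status full-time ✓; no waiver, service 2 years < 3 years ✗ → not eligible.
401(k) Company Match — rating 2 ≥ 2 ✓; site Omaha ✗ (not Calgary, Boise, or Hamburg) → not eligible.
Floating Holidays — status full-time ✓; service 2 years ≥ 2 months (≈60 days) ✓; age 21 < 25 ✗ → not eligible.
Transit Subsidy — status full-time ✓; service 2 years ≥ 90 days ✓; grade P1 < P4 ✗ → not eligible.

Annual Bonus Plan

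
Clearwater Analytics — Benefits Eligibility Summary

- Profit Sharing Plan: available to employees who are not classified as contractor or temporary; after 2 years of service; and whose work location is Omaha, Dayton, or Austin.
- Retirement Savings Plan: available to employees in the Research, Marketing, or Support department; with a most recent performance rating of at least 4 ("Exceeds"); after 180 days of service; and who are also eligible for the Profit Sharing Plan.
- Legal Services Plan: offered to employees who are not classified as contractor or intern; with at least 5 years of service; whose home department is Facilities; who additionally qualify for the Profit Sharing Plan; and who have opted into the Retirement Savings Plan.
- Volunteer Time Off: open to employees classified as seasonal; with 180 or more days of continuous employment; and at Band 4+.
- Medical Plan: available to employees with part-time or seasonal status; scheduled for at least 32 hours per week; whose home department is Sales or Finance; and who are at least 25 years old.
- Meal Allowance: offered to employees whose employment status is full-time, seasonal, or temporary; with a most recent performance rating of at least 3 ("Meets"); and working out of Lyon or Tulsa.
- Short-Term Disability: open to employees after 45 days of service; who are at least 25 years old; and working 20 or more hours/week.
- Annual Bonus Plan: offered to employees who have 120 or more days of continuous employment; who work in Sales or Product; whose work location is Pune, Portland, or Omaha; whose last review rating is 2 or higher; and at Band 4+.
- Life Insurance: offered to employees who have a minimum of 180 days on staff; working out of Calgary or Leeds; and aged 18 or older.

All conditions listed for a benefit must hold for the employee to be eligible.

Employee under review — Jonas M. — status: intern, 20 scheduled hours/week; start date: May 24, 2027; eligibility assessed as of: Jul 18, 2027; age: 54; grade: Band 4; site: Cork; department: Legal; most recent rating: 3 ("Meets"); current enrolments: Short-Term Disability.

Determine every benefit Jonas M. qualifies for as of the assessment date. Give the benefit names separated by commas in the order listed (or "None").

Short-Term Disability

Service from May 24, 2027 to Jul 18, 2027: 55 days.
Profit Sharing Plan — status intern ✓ (not excluded); service 55 days < 2 years (≈730 days) ✗ → not eligible.
Retirement Savings Plan — dept Legal ✗ → not eligible.
Legal Services Plan — status intern ✗ (excluded) → not eligible.
Volunteer Time Off — status intern ✗ (requires seasonal) → not eligible.
Medical Plan — status intern ✗ (requires part-time or seasonal) → not eligible.
Meal Allowance — status intern ✗ (requires full-time, seasonal, or temporary) → not eligible.
Short-Term Disability — service 55 days ≥ 45 days ✓; age 54 ≥ 25 ✓; 20 hrs/wk ≥ 20 ✓ → eligible.
Annual Bonus Plan — service 55 days < 120 days ✗ → not eligible.
Life Insurance — service 55 days < 180 days ✗ → not eligible.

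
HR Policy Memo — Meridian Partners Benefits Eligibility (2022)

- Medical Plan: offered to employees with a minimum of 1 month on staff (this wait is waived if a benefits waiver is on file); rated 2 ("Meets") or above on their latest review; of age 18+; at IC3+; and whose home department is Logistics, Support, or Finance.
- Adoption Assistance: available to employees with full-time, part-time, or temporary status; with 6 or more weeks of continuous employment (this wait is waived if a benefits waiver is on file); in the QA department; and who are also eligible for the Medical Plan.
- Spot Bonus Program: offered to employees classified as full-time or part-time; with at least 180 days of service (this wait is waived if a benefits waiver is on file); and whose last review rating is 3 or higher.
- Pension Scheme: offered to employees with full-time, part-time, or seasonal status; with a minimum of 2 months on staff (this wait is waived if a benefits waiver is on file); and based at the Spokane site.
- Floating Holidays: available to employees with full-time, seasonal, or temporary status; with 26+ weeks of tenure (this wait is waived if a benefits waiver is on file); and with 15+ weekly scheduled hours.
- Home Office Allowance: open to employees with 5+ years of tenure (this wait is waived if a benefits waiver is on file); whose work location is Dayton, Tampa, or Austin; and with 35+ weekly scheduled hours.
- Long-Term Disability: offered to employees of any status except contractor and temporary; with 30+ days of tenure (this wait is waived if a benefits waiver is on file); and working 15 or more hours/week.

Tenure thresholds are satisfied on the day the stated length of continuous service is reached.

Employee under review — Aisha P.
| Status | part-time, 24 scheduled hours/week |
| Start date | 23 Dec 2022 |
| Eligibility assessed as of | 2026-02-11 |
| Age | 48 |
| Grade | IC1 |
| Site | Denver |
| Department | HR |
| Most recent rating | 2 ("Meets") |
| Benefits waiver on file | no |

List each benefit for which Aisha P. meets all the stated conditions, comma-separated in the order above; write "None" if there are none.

Long-Term Disability

Service from 23 Dec 2022 to 2026-02-11: 1146 days.
Medical Plan — no waiver, service 1146 days ≥ 1 month (≈30 days) ✓; rating 2 ≥ 2 ✓; age 48 ≥ 18 ✓; grade IC1 < IC3 ✗ → not eligible.
Adoption Assistance — status part-time ✓; no waiver, service 1146 days ≥ 6 weeks (≈42 days) ✓; dept HR ✗ → not eligible.
Spot Bonus Program — status part-time ✓; no waiver, service 1146 days ≥ 180 days ✓; rating 2 < 3 ✗ → not eligible.
Pension Scheme — status part-time ✓; no waiver, service 1146 days ≥ 2 months (≈60 days) ✓; site Denver ✗ (not Spokane) → not eligible.
Floating Holidays — status part-time ✗ (requires full-time, seasonal, or temporary) → not eligible.
Home Office Allowance — no waiver, service 1146 days < 5 years (≈1825 days) ✗ → not eligible.
Long-Term Disability — status part-time ✓ (not excluded); no waiver, service 1146 days ≥ 30 days ✓; 24 hrs/wk ≥ 15 ✓ → eligible.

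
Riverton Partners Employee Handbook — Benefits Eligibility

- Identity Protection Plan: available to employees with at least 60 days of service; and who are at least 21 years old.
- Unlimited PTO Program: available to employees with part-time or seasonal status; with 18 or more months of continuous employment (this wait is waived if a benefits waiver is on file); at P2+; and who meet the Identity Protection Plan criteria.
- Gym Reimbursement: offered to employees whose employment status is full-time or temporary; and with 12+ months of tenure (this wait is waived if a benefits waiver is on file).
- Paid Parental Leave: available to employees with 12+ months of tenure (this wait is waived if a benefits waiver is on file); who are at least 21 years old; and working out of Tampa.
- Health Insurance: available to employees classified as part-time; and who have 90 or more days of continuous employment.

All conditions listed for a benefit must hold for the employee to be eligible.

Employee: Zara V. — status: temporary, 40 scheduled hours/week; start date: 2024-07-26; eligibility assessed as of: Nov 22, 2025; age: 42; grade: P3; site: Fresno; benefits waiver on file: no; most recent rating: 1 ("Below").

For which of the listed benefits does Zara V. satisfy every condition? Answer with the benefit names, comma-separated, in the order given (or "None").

Service from 2024-07-26 to Nov 22, 2025: 484 days.
Identity Protection Plan — service 484 days ≥ 60 days ✓; age 42 ≥ 21 ✓ → eligible.
Unlimited PTO Program — status temporary ✗ (requires part-time or seasonal) → not eligible.
Gym Reimbursement — status temporary ✓; no waiver, service 484 days ≥ 12 months (≈360 days) ✓ → eligible.
Paid Parental Leave — no waiver, service 484 days ≥ 12 months (≈360 days) ✓; age 42 ≥ 21 ✓; site Fresno ✗ (not Tampa) → not eligible.
Health Insurance — status temporary ✗ (requires part-time) → not eligible.

Identity Protection Plan, Gym Reimbursement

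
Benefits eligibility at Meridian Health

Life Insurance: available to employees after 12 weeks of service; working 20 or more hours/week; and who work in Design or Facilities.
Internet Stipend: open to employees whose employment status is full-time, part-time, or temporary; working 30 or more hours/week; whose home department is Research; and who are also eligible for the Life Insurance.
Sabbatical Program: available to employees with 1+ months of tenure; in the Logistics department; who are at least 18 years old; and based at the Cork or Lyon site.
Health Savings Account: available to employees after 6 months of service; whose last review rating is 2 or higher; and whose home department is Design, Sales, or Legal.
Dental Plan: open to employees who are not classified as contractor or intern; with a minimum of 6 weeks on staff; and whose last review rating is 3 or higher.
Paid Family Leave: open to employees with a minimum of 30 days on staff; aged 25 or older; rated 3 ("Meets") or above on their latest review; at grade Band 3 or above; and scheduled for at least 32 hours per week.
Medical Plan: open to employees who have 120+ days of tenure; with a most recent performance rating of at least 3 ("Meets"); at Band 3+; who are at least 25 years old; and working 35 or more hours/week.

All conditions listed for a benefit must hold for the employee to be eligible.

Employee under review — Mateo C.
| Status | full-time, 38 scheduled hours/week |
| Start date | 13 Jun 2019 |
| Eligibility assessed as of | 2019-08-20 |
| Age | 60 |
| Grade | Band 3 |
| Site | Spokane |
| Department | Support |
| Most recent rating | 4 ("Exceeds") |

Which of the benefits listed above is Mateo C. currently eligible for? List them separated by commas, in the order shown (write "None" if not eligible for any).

Dental Plan, Paid Family Leave

Service from 13 Jun 2019 to 2019-08-20: 68 days.
Life Insurance — service 68 days < 12 weeks (≈84 days) ✗ → not eligible.
Internet Stipend — status full-time ✓; 38 hrs/wk ≥ 30 ✓; dept Support ✗ → not eligible.
Sabbatical Program — service 68 days ≥ 1 month (≈30 days) ✓; dept Support ✗ → not eligible.
Health Savings Account — service 68 days < 6 months (≈180 days) ✗ → not eligible.
Dental Plan — status full-time ✓ (not excluded); service 68 days ≥ 6 weeks (≈42 days) ✓; rating 4 ≥ 3 ✓ → eligible.
Paid Family Leave — service 68 days ≥ 30 days ✓; age 60 ≥ 25 ✓; rating 4 ≥ 3 ✓; grade Band 3 ≥ Band 3 ✓; 38 hrs/wk ≥ 32 ✓ → eligible.
Medical Plan — service 68 days < 120 days ✗ → not eligible.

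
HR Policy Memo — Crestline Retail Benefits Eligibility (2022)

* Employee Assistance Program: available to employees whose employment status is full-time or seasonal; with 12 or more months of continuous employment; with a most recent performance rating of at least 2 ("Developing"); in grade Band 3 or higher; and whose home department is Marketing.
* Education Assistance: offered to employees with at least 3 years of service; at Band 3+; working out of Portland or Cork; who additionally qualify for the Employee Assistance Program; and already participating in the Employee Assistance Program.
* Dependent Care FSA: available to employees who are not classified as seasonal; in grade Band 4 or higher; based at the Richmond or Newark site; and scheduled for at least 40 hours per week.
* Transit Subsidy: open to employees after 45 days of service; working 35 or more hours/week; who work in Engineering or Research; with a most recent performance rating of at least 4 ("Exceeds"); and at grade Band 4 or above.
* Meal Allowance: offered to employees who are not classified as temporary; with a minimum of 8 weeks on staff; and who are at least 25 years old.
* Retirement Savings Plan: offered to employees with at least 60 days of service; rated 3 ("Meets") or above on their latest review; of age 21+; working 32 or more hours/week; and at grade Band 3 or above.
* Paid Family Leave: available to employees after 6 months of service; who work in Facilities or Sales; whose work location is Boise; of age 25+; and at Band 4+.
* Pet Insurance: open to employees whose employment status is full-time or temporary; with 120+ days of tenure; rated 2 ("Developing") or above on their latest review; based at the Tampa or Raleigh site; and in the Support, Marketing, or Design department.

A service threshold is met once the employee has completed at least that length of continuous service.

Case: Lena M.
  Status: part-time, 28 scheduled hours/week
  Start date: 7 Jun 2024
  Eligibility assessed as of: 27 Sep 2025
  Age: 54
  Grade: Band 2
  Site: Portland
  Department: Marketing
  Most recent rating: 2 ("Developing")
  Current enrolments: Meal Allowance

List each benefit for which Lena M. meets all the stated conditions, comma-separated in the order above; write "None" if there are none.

Service from 7 Jun 2024 to 27 Sep 2025: 477 days.
Employee Assistance Program — status part-time ✗ (requires full-time or seasonal) → not eligible.
Education Assistance — service 477 days < 3 years (≈1095 days) ✗ → not eligible.
Dependent Care FSA — status part-time ✓ (not excluded); grade Band 2 < Band 4 ✗ → not eligible.
Transit Subsidy — service 477 days ≥ 45 days ✓; 28 hrs/wk < 35 ✗ → not eligible.
Meal Allowance — status part-time ✓ (not excluded); service 477 days ≥ 8 weeks (≈56 days) ✓; age 54 ≥ 25 ✓ → eligible.
Retirement Savings Plan — service 477 days ≥ 60 days ✓; rating 2 < 3 ✗ → not eligible.
Paid Family Leave — service 477 days ≥ 6 months (≈180 days) ✓; dept Marketing ✗ → not eligible.
Pet Insurance — status part-time ✗ (requires full-time or temporary) → not eligible.

Meal Allowance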